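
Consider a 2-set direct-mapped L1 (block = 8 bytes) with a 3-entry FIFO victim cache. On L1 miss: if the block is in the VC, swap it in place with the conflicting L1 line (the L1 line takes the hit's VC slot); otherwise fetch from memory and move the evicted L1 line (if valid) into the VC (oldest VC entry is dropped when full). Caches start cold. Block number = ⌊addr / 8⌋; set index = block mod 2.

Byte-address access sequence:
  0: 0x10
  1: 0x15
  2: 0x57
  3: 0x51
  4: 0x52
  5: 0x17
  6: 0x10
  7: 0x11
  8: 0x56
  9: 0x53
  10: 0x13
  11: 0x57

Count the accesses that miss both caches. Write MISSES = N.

MISSES = 2

#0 0x10→b2/s0 MISS; vc=[]
#1 0x15→b2/s0 L1-HIT; vc=[]
#2 0x57→b10/s0 MISS; vc=[2]
#3 0x51→b10/s0 L1-HIT; vc=[2]
#4 0x52→b10/s0 L1-HIT; vc=[2]
#5 0x17→b2/s0 VC-HIT; vc=[10]
#6 0x10→b2/s0 L1-HIT; vc=[10]
#7 0x11→b2/s0 L1-HIT; vc=[10]
#8 0x56→b10/s0 VC-HIT; vc=[2]
#9 0x53→b10/s0 L1-HIT; vc=[2]
#10 0x13→b2/s0 VC-HIT; vc=[10]
#11 0x57→b10/s0 VC-HIT; vc=[2]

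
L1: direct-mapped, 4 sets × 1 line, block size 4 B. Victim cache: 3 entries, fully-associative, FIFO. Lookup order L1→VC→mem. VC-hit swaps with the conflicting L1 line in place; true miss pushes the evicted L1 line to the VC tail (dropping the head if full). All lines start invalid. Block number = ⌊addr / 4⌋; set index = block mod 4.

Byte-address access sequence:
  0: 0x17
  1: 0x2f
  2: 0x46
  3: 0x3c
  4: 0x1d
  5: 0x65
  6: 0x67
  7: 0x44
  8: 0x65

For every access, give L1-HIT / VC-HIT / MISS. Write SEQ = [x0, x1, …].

  [0] addr=0x17 blk=5 s=1: MISS | VC []
  [1] addr=0x2f blk=11 s=3: MISS | VC []
  [2] addr=0x46 blk=17 s=1: MISS | VC [5]
  [3] addr=0x3c blk=15 s=3: MISS | VC [5, 11]
  [4] addr=0x1d blk=7 s=3: MISS | VC [5, 11, 15]
  [5] addr=0x65 blk=25 s=1: MISS | VC [11, 15, 17]
  [6] addr=0x67 blk=25 s=1: L1-HIT | VC [11, 15, 17]
  [7] addr=0x44 blk=17 s=1: VC-HIT | VC [11, 15, 25]
  [8] addr=0x65 blk=25 s=1: VC-HIT | VC [11, 15, 17]

SEQ = [MISS, MISS, MISS, MISS, MISS, MISS, L1-HIT, VC-HIT, VC-HIT]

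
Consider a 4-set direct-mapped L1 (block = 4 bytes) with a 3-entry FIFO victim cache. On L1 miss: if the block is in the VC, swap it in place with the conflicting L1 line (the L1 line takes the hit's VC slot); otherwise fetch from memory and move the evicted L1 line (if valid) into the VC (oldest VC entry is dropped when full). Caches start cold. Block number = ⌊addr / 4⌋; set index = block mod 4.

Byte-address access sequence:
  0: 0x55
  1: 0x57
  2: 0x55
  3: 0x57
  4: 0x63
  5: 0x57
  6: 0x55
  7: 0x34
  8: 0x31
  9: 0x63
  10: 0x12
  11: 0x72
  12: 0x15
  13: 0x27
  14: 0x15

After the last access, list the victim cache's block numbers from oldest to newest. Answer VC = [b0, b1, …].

#0 0x55→b21/s1 MISS; vc=[]
#1 0x57→b21/s1 L1-HIT; vc=[]
#2 0x55→b21/s1 L1-HIT; vc=[]
#3 0x57→b21/s1 L1-HIT; vc=[]
#4 0x63→b24/s0 MISS; vc=[]
#5 0x57→b21/s1 L1-HIT; vc=[]
#6 0x55→b21/s1 L1-HIT; vc=[]
#7 0x34→b13/s1 MISS; vc=[21]
#8 0x31→b12/s0 MISS; vc=[21,24]
#9 0x63→b24/s0 VC-HIT; vc=[21,12]
#10 0x12→b4/s0 MISS; vc=[21,12,24]
#11 0x72→b28/s0 MISS; vc=[12,24,4]
#12 0x15→b5/s1 MISS; vc=[24,4,13]
#13 0x27→b9/s1 MISS; vc=[4,13,5]
#14 0x15→b5/s1 VC-HIT; vc=[4,13,9]

VC = [4, 13, 9]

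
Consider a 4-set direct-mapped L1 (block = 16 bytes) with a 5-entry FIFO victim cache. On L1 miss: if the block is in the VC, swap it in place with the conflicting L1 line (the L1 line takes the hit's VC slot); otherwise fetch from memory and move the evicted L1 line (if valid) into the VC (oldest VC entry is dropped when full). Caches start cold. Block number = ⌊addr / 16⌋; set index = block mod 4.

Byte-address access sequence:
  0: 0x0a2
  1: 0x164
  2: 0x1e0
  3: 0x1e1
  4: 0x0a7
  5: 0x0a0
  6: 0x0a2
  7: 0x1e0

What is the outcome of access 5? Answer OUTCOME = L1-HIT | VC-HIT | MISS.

OUTCOME = L1-HIT

#0 0xa2→b10/s2 MISS; vc=[]
#1 0x164→b22/s2 MISS; vc=[10]
#2 0x1e0→b30/s2 MISS; vc=[10,22]
#3 0x1e1→b30/s2 L1-HIT; vc=[10,22]
#4 0xa7→b10/s2 VC-HIT; vc=[30,22]
#5 0xa0→b10/s2 L1-HIT; vc=[30,22]
#6 0xa2→b10/s2 L1-HIT; vc=[30,22]
#7 0x1e0→b30/s2 VC-HIT; vc=[10,22]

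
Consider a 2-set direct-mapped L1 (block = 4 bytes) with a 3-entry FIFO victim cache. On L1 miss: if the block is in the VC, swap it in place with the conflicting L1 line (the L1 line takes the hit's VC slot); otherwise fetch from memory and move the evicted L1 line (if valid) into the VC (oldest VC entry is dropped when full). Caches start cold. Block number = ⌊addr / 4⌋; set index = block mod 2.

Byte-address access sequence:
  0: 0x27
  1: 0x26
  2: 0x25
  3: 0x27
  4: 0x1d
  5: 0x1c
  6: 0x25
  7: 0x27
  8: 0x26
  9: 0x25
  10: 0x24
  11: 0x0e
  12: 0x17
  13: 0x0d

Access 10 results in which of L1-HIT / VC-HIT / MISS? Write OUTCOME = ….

OUTCOME = L1-HIT

  [0] addr=0x27 blk=9 s=1: MISS | VC []
  [1] addr=0x26 blk=9 s=1: L1-HIT | VC []
  [2] addr=0x25 blk=9 s=1: L1-HIT | VC []
  [3] addr=0x27 blk=9 s=1: L1-HIT | VC []
  [4] addr=0x1d blk=7 s=1: MISS | VC [9]
  [5] addr=0x1c blk=7 s=1: L1-HIT | VC [9]
  [6] addr=0x25 blk=9 s=1: VC-HIT | VC [7]
  [7] addr=0x27 blk=9 s=1: L1-HIT | VC [7]
  [8] addr=0x26 blk=9 s=1: L1-HIT | VC [7]
  [9] addr=0x25 blk=9 s=1: L1-HIT | VC [7]
  [10] addr=0x24 blk=9 s=1: L1-HIT | VC [7]
  [11] addr=0xe blk=3 s=1: MISS | VC [7, 9]
  [12] addr=0x17 blk=5 s=1: MISS | VC [7, 9, 3]
  [13] addr=0xd blk=3 s=1: VC-HIT | VC [7, 9, 5]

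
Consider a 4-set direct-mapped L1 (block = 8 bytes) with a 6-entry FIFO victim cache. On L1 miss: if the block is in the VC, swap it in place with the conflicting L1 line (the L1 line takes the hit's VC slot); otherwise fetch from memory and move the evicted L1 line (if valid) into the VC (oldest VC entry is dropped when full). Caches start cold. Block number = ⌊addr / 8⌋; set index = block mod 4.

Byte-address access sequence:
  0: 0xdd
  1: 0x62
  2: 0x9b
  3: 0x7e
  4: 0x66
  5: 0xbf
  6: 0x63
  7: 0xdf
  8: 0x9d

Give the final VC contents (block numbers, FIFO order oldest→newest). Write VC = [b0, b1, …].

0: 0xdd (blk 27, set 3) → MISS  vc=[]
1: 0x62 (blk 12, set 0) → MISS  vc=[]
2: 0x9b (blk 19, set 3) → MISS  vc=[27]
3: 0x7e (blk 15, set 3) → MISS  vc=[27, 19]
4: 0x66 (blk 12, set 0) → L1-HIT  vc=[27, 19]
5: 0xbf (blk 23, set 3) → MISS  vc=[27, 19, 15]
6: 0x63 (blk 12, set 0) → L1-HIT  vc=[27, 19, 15]
7: 0xdf (blk 27, set 3) → VC-HIT  vc=[23, 19, 15]
8: 0x9d (blk 19, set 3) → VC-HIT  vc=[23, 27, 15]

VC = [23, 27, 15]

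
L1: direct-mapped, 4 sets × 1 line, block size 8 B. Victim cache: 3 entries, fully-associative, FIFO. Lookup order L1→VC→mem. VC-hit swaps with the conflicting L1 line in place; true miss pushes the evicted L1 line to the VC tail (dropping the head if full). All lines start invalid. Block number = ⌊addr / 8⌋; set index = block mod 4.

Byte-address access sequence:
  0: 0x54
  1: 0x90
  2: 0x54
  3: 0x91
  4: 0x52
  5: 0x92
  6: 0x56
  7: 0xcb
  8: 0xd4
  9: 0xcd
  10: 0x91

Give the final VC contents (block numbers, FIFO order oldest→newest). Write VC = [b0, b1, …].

#0 0x54→b10/s2 MISS; vc=[]
#1 0x90→b18/s2 MISS; vc=[10]
#2 0x54→b10/s2 VC-HIT; vc=[18]
#3 0x91→b18/s2 VC-HIT; vc=[10]
#4 0x52→b10/s2 VC-HIT; vc=[18]
#5 0x92→b18/s2 VC-HIT; vc=[10]
#6 0x56→b10/s2 VC-HIT; vc=[18]
#7 0xcb→b25/s1 MISS; vc=[18]
#8 0xd4→b26/s2 MISS; vc=[18,10]
#9 0xcd→b25/s1 L1-HIT; vc=[18,10]
#10 0x91→b18/s2 VC-HIT; vc=[26,10]

VC = [26, 10]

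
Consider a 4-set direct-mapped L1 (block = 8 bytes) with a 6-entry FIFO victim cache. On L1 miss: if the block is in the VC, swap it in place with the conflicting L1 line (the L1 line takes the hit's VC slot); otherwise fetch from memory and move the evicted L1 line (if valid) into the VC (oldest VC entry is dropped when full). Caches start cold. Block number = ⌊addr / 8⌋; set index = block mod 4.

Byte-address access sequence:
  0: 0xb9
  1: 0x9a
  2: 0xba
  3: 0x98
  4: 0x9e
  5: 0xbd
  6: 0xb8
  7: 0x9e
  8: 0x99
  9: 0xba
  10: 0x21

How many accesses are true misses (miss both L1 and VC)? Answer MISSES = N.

  [0] addr=0xb9 blk=23 s=3: MISS | VC []
  [1] addr=0x9a blk=19 s=3: MISS | VC [23]
  [2] addr=0xba blk=23 s=3: VC-HIT | VC [19]
  [3] addr=0x98 blk=19 s=3: VC-HIT | VC [23]
  [4] addr=0x9e blk=19 s=3: L1-HIT | VC [23]
  [5] addr=0xbd blk=23 s=3: VC-HIT | VC [19]
  [6] addr=0xb8 blk=23 s=3: L1-HIT | VC [19]
  [7] addr=0x9e blk=19 s=3: VC-HIT | VC [23]
  [8] addr=0x99 blk=19 s=3: L1-HIT | VC [23]
  [9] addr=0xba blk=23 s=3: VC-HIT | VC [19]
  [10] addr=0x21 blk=4 s=0: MISS | VC [19]

MISSES = 3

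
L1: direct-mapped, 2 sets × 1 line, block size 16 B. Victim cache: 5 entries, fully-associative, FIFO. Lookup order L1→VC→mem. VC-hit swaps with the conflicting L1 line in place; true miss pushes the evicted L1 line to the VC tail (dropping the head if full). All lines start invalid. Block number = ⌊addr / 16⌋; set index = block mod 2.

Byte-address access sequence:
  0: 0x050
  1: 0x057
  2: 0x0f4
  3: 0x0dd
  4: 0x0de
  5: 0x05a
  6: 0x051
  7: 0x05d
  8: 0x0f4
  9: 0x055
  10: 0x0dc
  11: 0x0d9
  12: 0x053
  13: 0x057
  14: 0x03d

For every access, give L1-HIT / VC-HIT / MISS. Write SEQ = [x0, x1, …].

0: 0x50 (blk 5, set 1) → MISS  vc=[]
1: 0x57 (blk 5, set 1) → L1-HIT  vc=[]
2: 0xf4 (blk 15, set 1) → MISS  vc=[5]
3: 0xdd (blk 13, set 1) → MISS  vc=[5, 15]
4: 0xde (blk 13, set 1) → L1-HIT  vc=[5, 15]
5: 0x5a (blk 5, set 1) → VC-HIT  vc=[13, 15]
6: 0x51 (blk 5, set 1) → L1-HIT  vc=[13, 15]
7: 0x5d (blk 5, set 1) → L1-HIT  vc=[13, 15]
8: 0xf4 (blk 15, set 1) → VC-HIT  vc=[13, 5]
9: 0x55 (blk 5, set 1) → VC-HIT  vc=[13, 15]
10: 0xdc (blk 13, set 1) → VC-HIT  vc=[5, 15]
11: 0xd9 (blk 13, set 1) → L1-HIT  vc=[5, 15]
12: 0x53 (blk 5, set 1) → VC-HIT  vc=[13, 15]
13: 0x57 (blk 5, set 1) → L1-HIT  vc=[13, 15]
14: 0x3d (blk 3, set 1) → MISS  vc=[13, 15, 5]

SEQ = [MISS, L1-HIT, MISS, MISS, L1-HIT, VC-HIT, L1-HIT, L1-HIT, VC-HIT, VC-HIT, VC-HIT, L1-HIT, VC-HIT, L1-HIT, MISS]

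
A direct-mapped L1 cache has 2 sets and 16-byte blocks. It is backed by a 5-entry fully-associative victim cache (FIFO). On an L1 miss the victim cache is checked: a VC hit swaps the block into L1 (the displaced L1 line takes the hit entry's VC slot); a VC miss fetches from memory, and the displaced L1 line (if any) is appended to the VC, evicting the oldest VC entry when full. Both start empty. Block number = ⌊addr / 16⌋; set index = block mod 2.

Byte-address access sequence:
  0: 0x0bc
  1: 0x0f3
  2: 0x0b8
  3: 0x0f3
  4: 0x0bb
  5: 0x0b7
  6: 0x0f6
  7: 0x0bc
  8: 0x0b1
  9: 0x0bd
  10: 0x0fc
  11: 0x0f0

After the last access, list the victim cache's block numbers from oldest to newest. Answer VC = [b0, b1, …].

  [0] addr=0xbc blk=11 s=1: MISS | VC []
  [1] addr=0xf3 blk=15 s=1: MISS | VC [11]
  [2] addr=0xb8 blk=11 s=1: VC-HIT | VC [15]
  [3] addr=0xf3 blk=15 s=1: VC-HIT | VC [11]
  [4] addr=0xbb blk=11 s=1: VC-HIT | VC [15]
  [5] addr=0xb7 blk=11 s=1: L1-HIT | VC [15]
  [6] addr=0xf6 blk=15 s=1: VC-HIT | VC [11]
  [7] addr=0xbc blk=11 s=1: VC-HIT | VC [15]
  [8] addr=0xb1 blk=11 s=1: L1-HIT | VC [15]
  [9] addr=0xbd blk=11 s=1: L1-HIT | VC [15]
  [10] addr=0xfc blk=15 s=1: VC-HIT | VC [11]
  [11] addr=0xf0 blk=15 s=1: L1-HIT | VC [11]

VC = [11]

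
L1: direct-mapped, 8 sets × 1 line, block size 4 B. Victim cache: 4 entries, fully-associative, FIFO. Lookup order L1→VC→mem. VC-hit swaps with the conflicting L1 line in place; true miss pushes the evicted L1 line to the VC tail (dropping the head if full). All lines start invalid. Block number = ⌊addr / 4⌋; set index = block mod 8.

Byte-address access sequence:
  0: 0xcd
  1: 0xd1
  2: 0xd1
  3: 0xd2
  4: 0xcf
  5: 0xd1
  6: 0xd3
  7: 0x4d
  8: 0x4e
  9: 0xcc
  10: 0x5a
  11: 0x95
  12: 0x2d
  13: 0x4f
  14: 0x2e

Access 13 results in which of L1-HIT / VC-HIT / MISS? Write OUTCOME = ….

#0 0xcd→b51/s3 MISS; vc=[]
#1 0xd1→b52/s4 MISS; vc=[]
#2 0xd1→b52/s4 L1-HIT; vc=[]
#3 0xd2→b52/s4 L1-HIT; vc=[]
#4 0xcf→b51/s3 L1-HIT; vc=[]
#5 0xd1→b52/s4 L1-HIT; vc=[]
#6 0xd3→b52/s4 L1-HIT; vc=[]
#7 0x4d→b19/s3 MISS; vc=[51]
#8 0x4e→b19/s3 L1-HIT; vc=[51]
#9 0xcc→b51/s3 VC-HIT; vc=[19]
#10 0x5a→b22/s6 MISS; vc=[19]
#11 0x95→b37/s5 MISS; vc=[19]
#12 0x2d→b11/s3 MISS; vc=[19,51]
#13 0x4f→b19/s3 VC-HIT; vc=[11,51]
#14 0x2e→b11/s3 VC-HIT; vc=[19,51]

OUTCOME = VC-HIT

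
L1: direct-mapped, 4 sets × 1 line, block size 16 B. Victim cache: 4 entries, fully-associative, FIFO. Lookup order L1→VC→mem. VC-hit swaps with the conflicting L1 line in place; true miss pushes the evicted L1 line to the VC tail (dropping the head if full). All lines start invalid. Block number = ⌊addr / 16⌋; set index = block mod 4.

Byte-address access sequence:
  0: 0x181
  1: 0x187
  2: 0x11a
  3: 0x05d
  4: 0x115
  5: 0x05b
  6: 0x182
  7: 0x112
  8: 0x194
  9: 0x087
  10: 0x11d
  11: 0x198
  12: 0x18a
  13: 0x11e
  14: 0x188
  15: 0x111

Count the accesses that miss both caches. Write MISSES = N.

MISSES = 5

  [0] addr=0x181 blk=24 s=0: MISS | VC []
  [1] addr=0x187 blk=24 s=0: L1-HIT | VC []
  [2] addr=0x11a blk=17 s=1: MISS | VC []
  [3] addr=0x5d blk=5 s=1: MISS | VC [17]
  [4] addr=0x115 blk=17 s=1: VC-HIT | VC [5]
  [5] addr=0x5b blk=5 s=1: VC-HIT | VC [17]
  [6] addr=0x182 blk=24 s=0: L1-HIT | VC [17]
  [7] addr=0x112 blk=17 s=1: VC-HIT | VC [5]
  [8] addr=0x194 blk=25 s=1: MISS | VC [5, 17]
  [9] addr=0x87 blk=8 s=0: MISS | VC [5, 17, 24]
  [10] addr=0x11d blk=17 s=1: VC-HIT | VC [5, 25, 24]
  [11] addr=0x198 blk=25 s=1: VC-HIT | VC [5, 17, 24]
  [12] addr=0x18a blk=24 s=0: VC-HIT | VC [5, 17, 8]
  [13] addr=0x11e blk=17 s=1: VC-HIT | VC [5, 25, 8]
  [14] addr=0x188 blk=24 s=0: L1-HIT | VC [5, 25, 8]
  [15] addr=0x111 blk=17 s=1: L1-HIT | VC [5, 25, 8]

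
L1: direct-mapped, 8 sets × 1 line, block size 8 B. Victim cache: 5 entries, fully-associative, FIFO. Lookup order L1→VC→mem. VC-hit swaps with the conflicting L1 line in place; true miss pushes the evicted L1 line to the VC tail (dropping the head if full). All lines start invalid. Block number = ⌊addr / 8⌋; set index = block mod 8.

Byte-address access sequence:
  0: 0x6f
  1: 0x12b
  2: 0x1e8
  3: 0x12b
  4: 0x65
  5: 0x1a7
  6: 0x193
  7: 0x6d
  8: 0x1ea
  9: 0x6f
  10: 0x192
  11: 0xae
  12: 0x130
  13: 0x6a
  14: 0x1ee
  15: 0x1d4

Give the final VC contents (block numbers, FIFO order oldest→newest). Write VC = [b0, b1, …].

VC = [37, 13, 12, 21, 50]

#0 0x6f→b13/s5 MISS; vc=[]
#1 0x12b→b37/s5 MISS; vc=[13]
#2 0x1e8→b61/s5 MISS; vc=[13,37]
#3 0x12b→b37/s5 VC-HIT; vc=[13,61]
#4 0x65→b12/s4 MISS; vc=[13,61]
#5 0x1a7→b52/s4 MISS; vc=[13,61,12]
#6 0x193→b50/s2 MISS; vc=[13,61,12]
#7 0x6d→b13/s5 VC-HIT; vc=[37,61,12]
#8 0x1ea→b61/s5 VC-HIT; vc=[37,13,12]
#9 0x6f→b13/s5 VC-HIT; vc=[37,61,12]
#10 0x192→b50/s2 L1-HIT; vc=[37,61,12]
#11 0xae→b21/s5 MISS; vc=[37,61,12,13]
#12 0x130→b38/s6 MISS; vc=[37,61,12,13]
#13 0x6a→b13/s5 VC-HIT; vc=[37,61,12,21]
#14 0x1ee→b61/s5 VC-HIT; vc=[37,13,12,21]
#15 0x1d4→b58/s2 MISS; vc=[37,13,12,21,50]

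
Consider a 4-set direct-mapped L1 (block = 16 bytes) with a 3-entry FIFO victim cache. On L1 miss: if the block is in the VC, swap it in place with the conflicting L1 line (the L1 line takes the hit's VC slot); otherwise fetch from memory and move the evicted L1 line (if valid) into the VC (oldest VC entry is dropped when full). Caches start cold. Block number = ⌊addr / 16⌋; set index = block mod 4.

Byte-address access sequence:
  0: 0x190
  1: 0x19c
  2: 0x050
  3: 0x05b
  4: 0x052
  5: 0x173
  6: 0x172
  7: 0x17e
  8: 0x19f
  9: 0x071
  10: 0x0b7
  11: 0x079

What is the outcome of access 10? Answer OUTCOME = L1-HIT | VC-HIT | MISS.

OUTCOME = MISS

#0 0x190→b25/s1 MISS; vc=[]
#1 0x19c→b25/s1 L1-HIT; vc=[]
#2 0x50→b5/s1 MISS; vc=[25]
#3 0x5b→b5/s1 L1-HIT; vc=[25]
#4 0x52→b5/s1 L1-HIT; vc=[25]
#5 0x173→b23/s3 MISS; vc=[25]
#6 0x172→b23/s3 L1-HIT; vc=[25]
#7 0x17e→b23/s3 L1-HIT; vc=[25]
#8 0x19f→b25/s1 VC-HIT; vc=[5]
#9 0x71→b7/s3 MISS; vc=[5,23]
#10 0xb7→b11/s3 MISS; vc=[5,23,7]
#11 0x79→b7/s3 VC-HIT; vc=[5,23,11]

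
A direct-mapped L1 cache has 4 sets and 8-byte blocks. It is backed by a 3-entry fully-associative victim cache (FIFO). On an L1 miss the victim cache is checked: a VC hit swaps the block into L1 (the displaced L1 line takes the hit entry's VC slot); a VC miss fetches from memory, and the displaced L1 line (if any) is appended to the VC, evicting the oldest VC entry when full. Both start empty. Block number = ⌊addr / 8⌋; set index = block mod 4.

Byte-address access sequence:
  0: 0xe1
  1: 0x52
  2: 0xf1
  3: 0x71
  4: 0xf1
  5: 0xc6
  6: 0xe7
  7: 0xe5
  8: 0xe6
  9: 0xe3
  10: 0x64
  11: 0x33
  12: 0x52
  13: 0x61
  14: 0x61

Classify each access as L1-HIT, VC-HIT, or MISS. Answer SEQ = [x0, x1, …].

0: 0xe1 (blk 28, set 0) → MISS  vc=[]
1: 0x52 (blk 10, set 2) → MISS  vc=[]
2: 0xf1 (blk 30, set 2) → MISS  vc=[10]
3: 0x71 (blk 14, set 2) → MISS  vc=[10, 30]
4: 0xf1 (blk 30, set 2) → VC-HIT  vc=[10, 14]
5: 0xc6 (blk 24, set 0) → MISS  vc=[10, 14, 28]
6: 0xe7 (blk 28, set 0) → VC-HIT  vc=[10, 14, 24]
7: 0xe5 (blk 28, set 0) → L1-HIT  vc=[10, 14, 24]
8: 0xe6 (blk 28, set 0) → L1-HIT  vc=[10, 14, 24]
9: 0xe3 (blk 28, set 0) → L1-HIT  vc=[10, 14, 24]
10: 0x64 (blk 12, set 0) → MISS  vc=[14, 24, 28]
11: 0x33 (blk 6, set 2) → MISS  vc=[24, 28, 30]
12: 0x52 (blk 10, set 2) → MISS  vc=[28, 30, 6]
13: 0x61 (blk 12, set 0) → L1-HIT  vc=[28, 30, 6]
14: 0x61 (blk 12, set 0) → L1-HIT  vc=[28, 30, 6]

SEQ = [MISS, MISS, MISS, MISS, VC-HIT, MISS, VC-HIT, L1-HIT, L1-HIT, L1-HIT, MISS, MISS, MISS, L1-HIT, L1-HIT]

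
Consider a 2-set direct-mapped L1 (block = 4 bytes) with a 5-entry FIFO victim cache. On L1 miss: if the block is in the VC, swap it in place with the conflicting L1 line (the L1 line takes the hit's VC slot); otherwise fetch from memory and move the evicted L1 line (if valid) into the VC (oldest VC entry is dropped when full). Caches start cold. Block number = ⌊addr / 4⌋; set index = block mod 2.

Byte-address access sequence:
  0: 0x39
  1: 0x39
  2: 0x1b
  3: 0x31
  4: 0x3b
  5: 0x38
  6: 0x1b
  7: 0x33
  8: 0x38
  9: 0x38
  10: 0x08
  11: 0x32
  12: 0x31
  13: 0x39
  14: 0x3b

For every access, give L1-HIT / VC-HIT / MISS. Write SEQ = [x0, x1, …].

  [0] addr=0x39 blk=14 s=0: MISS | VC []
  [1] addr=0x39 blk=14 s=0: L1-HIT | VC []
  [2] addr=0x1b blk=6 s=0: MISS | VC [14]
  [3] addr=0x31 blk=12 s=0: MISS | VC [14, 6]
  [4] addr=0x3b blk=14 s=0: VC-HIT | VC [12, 6]
  [5] addr=0x38 blk=14 s=0: L1-HIT | VC [12, 6]
  [6] addr=0x1b blk=6 s=0: VC-HIT | VC [12, 14]
  [7] addr=0x33 blk=12 s=0: VC-HIT | VC [6, 14]
  [8] addr=0x38 blk=14 s=0: VC-HIT | VC [6, 12]
  [9] addr=0x38 blk=14 s=0: L1-HIT | VC [6, 12]
  [10] addr=0x8 blk=2 s=0: MISS | VC [6, 12, 14]
  [11] addr=0x32 blk=12 s=0: VC-HIT | VC [6, 2, 14]
  [12] addr=0x31 blk=12 s=0: L1-HIT | VC [6, 2, 14]
  [13] addr=0x39 blk=14 s=0: VC-HIT | VC [6, 2, 12]
  [14] addr=0x3b blk=14 s=0: L1-HIT | VC [6, 2, 12]

SEQ = [MISS, L1-HIT, MISS, MISS, VC-HIT, L1-HIT, VC-HIT, VC-HIT, VC-HIT, L1-HIT, MISS, VC-HIT, L1-HIT, VC-HIT, L1-HIT]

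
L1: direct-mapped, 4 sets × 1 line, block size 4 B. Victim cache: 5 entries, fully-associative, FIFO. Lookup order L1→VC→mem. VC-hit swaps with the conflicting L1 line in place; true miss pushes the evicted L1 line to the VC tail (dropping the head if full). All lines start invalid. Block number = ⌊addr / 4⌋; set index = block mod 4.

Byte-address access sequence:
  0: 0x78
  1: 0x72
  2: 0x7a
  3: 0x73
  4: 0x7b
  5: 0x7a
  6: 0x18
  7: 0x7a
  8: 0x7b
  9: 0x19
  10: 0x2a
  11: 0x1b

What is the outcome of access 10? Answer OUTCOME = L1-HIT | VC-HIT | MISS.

#0 0x78→b30/s2 MISS; vc=[]
#1 0x72→b28/s0 MISS; vc=[]
#2 0x7a→b30/s2 L1-HIT; vc=[]
#3 0x73→b28/s0 L1-HIT; vc=[]
#4 0x7b→b30/s2 L1-HIT; vc=[]
#5 0x7a→b30/s2 L1-HIT; vc=[]
#6 0x18→b6/s2 MISS; vc=[30]
#7 0x7a→b30/s2 VC-HIT; vc=[6]
#8 0x7b→b30/s2 L1-HIT; vc=[6]
#9 0x19→b6/s2 VC-HIT; vc=[30]
#10 0x2a→b10/s2 MISS; vc=[30,6]
#11 0x1b→b6/s2 VC-HIT; vc=[30,10]

OUTCOME = MISS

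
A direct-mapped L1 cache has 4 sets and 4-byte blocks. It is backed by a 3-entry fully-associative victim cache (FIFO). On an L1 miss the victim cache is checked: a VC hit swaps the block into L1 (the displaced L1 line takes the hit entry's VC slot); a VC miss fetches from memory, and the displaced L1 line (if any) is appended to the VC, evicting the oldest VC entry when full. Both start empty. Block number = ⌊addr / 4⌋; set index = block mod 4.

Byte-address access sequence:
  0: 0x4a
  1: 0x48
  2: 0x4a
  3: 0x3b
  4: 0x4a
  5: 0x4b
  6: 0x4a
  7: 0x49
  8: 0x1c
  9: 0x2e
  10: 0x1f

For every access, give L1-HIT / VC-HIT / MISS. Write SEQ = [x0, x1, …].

0: 0x4a (blk 18, set 2) → MISS  vc=[]
1: 0x48 (blk 18, set 2) → L1-HIT  vc=[]
2: 0x4a (blk 18, set 2) → L1-HIT  vc=[]
3: 0x3b (blk 14, set 2) → MISS  vc=[18]
4: 0x4a (blk 18, set 2) → VC-HIT  vc=[14]
5: 0x4b (blk 18, set 2) → L1-HIT  vc=[14]
6: 0x4a (blk 18, set 2) → L1-HIT  vc=[14]
7: 0x49 (blk 18, set 2) → L1-HIT  vc=[14]
8: 0x1c (blk 7, set 3) → MISS  vc=[14]
9: 0x2e (blk 11, set 3) → MISS  vc=[14, 7]
10: 0x1f (blk 7, set 3) → VC-HIT  vc=[14, 11]

SEQ = [MISS, L1-HIT, L1-HIT, MISS, VC-HIT, L1-HIT, L1-HIT, L1-HIT, MISS, MISS, VC-HIT]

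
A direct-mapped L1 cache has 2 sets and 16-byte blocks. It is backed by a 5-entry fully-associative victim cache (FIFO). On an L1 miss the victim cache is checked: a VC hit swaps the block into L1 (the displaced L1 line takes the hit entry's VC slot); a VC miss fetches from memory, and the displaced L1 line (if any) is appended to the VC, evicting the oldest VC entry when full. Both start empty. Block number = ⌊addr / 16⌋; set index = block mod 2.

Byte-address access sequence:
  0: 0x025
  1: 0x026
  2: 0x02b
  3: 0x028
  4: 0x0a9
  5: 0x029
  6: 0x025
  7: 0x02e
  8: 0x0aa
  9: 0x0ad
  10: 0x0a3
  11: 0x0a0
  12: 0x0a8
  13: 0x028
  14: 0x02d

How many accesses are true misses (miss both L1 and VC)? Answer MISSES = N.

#0 0x25→b2/s0 MISS; vc=[]
#1 0x26→b2/s0 L1-HIT; vc=[]
#2 0x2b→b2/s0 L1-HIT; vc=[]
#3 0x28→b2/s0 L1-HIT; vc=[]
#4 0xa9→b10/s0 MISS; vc=[2]
#5 0x29→b2/s0 VC-HIT; vc=[10]
#6 0x25→b2/s0 L1-HIT; vc=[10]
#7 0x2e→b2/s0 L1-HIT; vc=[10]
#8 0xaa→b10/s0 VC-HIT; vc=[2]
#9 0xad→b10/s0 L1-HIT; vc=[2]
#10 0xa3→b10/s0 L1-HIT; vc=[2]
#11 0xa0→b10/s0 L1-HIT; vc=[2]
#12 0xa8→b10/s0 L1-HIT; vc=[2]
#13 0x28→b2/s0 VC-HIT; vc=[10]
#14 0x2d→b2/s0 L1-HIT; vc=[10]

MISSES = 2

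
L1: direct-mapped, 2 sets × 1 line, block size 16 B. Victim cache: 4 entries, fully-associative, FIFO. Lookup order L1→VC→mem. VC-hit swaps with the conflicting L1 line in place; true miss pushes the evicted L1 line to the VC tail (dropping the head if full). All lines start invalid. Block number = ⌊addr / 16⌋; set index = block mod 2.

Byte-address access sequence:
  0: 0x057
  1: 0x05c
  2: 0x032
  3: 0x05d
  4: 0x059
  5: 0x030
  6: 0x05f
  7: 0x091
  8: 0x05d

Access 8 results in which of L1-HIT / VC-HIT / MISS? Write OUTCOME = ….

OUTCOME = VC-HIT

  [0] addr=0x57 blk=5 s=1: MISS | VC []
  [1] addr=0x5c blk=5 s=1: L1-HIT | VC []
  [2] addr=0x32 blk=3 s=1: MISS | VC [5]
  [3] addr=0x5d blk=5 s=1: VC-HIT | VC [3]
  [4] addr=0x59 blk=5 s=1: L1-HIT | VC [3]
  [5] addr=0x30 blk=3 s=1: VC-HIT | VC [5]
  [6] addr=0x5f blk=5 s=1: VC-HIT | VC [3]
  [7] addr=0x91 blk=9 s=1: MISS | VC [3, 5]
  [8] addr=0x5d blk=5 s=1: VC-HIT | VC [3, 9]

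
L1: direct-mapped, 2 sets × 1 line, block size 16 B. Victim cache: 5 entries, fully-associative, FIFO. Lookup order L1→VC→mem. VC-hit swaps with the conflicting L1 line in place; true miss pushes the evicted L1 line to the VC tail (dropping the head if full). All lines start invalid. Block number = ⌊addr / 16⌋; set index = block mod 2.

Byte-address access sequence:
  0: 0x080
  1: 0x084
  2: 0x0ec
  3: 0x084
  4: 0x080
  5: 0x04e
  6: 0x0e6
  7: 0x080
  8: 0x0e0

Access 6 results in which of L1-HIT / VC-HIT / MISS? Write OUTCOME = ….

OUTCOME = VC-HIT

  [0] addr=0x80 blk=8 s=0: MISS | VC []
  [1] addr=0x84 blk=8 s=0: L1-HIT | VC []
  [2] addr=0xec blk=14 s=0: MISS | VC [8]
  [3] addr=0x84 blk=8 s=0: VC-HIT | VC [14]
  [4] addr=0x80 blk=8 s=0: L1-HIT | VC [14]
  [5] addr=0x4e blk=4 s=0: MISS | VC [14, 8]
  [6] addr=0xe6 blk=14 s=0: VC-HIT | VC [4, 8]
  [7] addr=0x80 blk=8 s=0: VC-HIT | VC [4, 14]
  [8] addr=0xe0 blk=14 s=0: VC-HIT | VC [4, 8]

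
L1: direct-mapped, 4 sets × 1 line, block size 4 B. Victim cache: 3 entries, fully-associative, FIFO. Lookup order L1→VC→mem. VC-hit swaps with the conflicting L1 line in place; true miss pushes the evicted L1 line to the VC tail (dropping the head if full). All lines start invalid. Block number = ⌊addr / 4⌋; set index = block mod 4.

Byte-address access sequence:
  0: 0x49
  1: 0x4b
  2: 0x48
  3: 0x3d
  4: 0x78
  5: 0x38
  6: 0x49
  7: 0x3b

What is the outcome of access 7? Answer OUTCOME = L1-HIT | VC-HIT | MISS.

#0 0x49→b18/s2 MISS; vc=[]
#1 0x4b→b18/s2 L1-HIT; vc=[]
#2 0x48→b18/s2 L1-HIT; vc=[]
#3 0x3d→b15/s3 MISS; vc=[]
#4 0x78→b30/s2 MISS; vc=[18]
#5 0x38→b14/s2 MISS; vc=[18,30]
#6 0x49→b18/s2 VC-HIT; vc=[14,30]
#7 0x3b→b14/s2 VC-HIT; vc=[18,30]

OUTCOME = VC-HIT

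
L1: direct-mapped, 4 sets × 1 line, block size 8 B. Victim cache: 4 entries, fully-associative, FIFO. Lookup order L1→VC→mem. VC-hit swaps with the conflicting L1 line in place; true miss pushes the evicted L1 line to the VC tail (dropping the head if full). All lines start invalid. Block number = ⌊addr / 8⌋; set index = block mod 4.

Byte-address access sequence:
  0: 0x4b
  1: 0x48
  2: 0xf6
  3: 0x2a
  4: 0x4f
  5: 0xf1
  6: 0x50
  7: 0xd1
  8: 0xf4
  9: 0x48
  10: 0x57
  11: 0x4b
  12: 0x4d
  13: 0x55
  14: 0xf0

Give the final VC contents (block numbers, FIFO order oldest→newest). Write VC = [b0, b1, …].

VC = [5, 26, 10]

  [0] addr=0x4b blk=9 s=1: MISS | VC []
  [1] addr=0x48 blk=9 s=1: L1-HIT | VC []
  [2] addr=0xf6 blk=30 s=2: MISS | VC []
  [3] addr=0x2a blk=5 s=1: MISS | VC [9]
  [4] addr=0x4f blk=9 s=1: VC-HIT | VC [5]
  [5] addr=0xf1 blk=30 s=2: L1-HIT | VC [5]
  [6] addr=0x50 blk=10 s=2: MISS | VC [5, 30]
  [7] addr=0xd1 blk=26 s=2: MISS | VC [5, 30, 10]
  [8] addr=0xf4 blk=30 s=2: VC-HIT | VC [5, 26, 10]
  [9] addr=0x48 blk=9 s=1: L1-HIT | VC [5, 26, 10]
  [10] addr=0x57 blk=10 s=2: VC-HIT | VC [5, 26, 30]
  [11] addr=0x4b blk=9 s=1: L1-HIT | VC [5, 26, 30]
  [12] addr=0x4d blk=9 s=1: L1-HIT | VC [5, 26, 30]
  [13] addr=0x55 blk=10 s=2: L1-HIT | VC [5, 26, 30]
  [14] addr=0xf0 blk=30 s=2: VC-HIT | VC [5, 26, 10]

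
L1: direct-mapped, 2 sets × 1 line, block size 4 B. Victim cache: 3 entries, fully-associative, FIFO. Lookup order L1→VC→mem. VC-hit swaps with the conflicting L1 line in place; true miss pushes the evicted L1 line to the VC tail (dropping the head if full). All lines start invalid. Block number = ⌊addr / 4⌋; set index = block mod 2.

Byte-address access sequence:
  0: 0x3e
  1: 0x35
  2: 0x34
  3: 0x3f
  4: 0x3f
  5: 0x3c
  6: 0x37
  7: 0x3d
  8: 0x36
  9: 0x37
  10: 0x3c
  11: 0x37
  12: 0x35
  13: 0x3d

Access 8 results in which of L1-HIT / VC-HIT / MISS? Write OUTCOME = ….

OUTCOME = VC-HIT

  [0] addr=0x3e blk=15 s=1: MISS | VC []
  [1] addr=0x35 blk=13 s=1: MISS | VC [15]
  [2] addr=0x34 blk=13 s=1: L1-HIT | VC [15]
  [3] addr=0x3f blk=15 s=1: VC-HIT | VC [13]
  [4] addr=0x3f blk=15 s=1: L1-HIT | VC [13]
  [5] addr=0x3c blk=15 s=1: L1-HIT | VC [13]
  [6] addr=0x37 blk=13 s=1: VC-HIT | VC [15]
  [7] addr=0x3d blk=15 s=1: VC-HIT | VC [13]
  [8] addr=0x36 blk=13 s=1: VC-HIT | VC [15]
  [9] addr=0x37 blk=13 s=1: L1-HIT | VC [15]
  [10] addr=0x3c blk=15 s=1: VC-HIT | VC [13]
  [11] addr=0x37 blk=13 s=1: VC-HIT | VC [15]
  [12] addr=0x35 blk=13 s=1: L1-HIT | VC [15]
  [13] addr=0x3d blk=15 s=1: VC-HIT | VC [13]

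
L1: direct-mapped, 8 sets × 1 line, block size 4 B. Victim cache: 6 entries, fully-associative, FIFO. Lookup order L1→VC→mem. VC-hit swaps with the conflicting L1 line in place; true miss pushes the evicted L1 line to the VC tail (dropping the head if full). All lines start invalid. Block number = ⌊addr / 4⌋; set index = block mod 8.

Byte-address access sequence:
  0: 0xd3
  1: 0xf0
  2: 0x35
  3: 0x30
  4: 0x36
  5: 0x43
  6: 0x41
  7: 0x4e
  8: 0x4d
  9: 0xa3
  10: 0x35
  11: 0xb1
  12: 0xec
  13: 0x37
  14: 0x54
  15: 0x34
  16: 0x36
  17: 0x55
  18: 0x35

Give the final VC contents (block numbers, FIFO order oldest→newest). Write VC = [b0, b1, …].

VC = [52, 60, 16, 12, 19, 21]

0: 0xd3 (blk 52, set 4) → MISS  vc=[]
1: 0xf0 (blk 60, set 4) → MISS  vc=[52]
2: 0x35 (blk 13, set 5) → MISS  vc=[52]
3: 0x30 (blk 12, set 4) → MISS  vc=[52, 60]
4: 0x36 (blk 13, set 5) → L1-HIT  vc=[52, 60]
5: 0x43 (blk 16, set 0) → MISS  vc=[52, 60]
6: 0x41 (blk 16, set 0) → L1-HIT  vc=[52, 60]
7: 0x4e (blk 19, set 3) → MISS  vc=[52, 60]
8: 0x4d (blk 19, set 3) → L1-HIT  vc=[52, 60]
9: 0xa3 (blk 40, set 0) → MISS  vc=[52, 60, 16]
10: 0x35 (blk 13, set 5) → L1-HIT  vc=[52, 60, 16]
11: 0xb1 (blk 44, set 4) → MISS  vc=[52, 60, 16, 12]
12: 0xec (blk 59, set 3) → MISS  vc=[52, 60, 16, 12, 19]
13: 0x37 (blk 13, set 5) → L1-HIT  vc=[52, 60, 16, 12, 19]
14: 0x54 (blk 21, set 5) → MISS  vc=[52, 60, 16, 12, 19, 13]
15: 0x34 (blk 13, set 5) → VC-HIT  vc=[52, 60, 16, 12, 19, 21]
16: 0x36 (blk 13, set 5) → L1-HIT  vc=[52, 60, 16, 12, 19, 21]
17: 0x55 (blk 21, set 5) → VC-HIT  vc=[52, 60, 16, 12, 19, 13]
18: 0x35 (blk 13, set 5) → VC-HIT  vc=[52, 60, 16, 12, 19, 21]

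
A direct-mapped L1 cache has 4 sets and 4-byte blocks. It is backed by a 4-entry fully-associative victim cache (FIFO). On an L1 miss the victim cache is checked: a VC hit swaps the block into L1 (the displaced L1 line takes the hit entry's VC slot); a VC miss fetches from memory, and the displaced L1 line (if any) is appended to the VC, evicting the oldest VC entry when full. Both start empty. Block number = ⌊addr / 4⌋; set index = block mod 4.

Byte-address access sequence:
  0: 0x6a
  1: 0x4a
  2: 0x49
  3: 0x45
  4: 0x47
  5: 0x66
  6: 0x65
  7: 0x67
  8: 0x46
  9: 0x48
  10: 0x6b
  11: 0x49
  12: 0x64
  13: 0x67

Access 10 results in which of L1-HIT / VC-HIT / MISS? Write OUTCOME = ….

#0 0x6a→b26/s2 MISS; vc=[]
#1 0x4a→b18/s2 MISS; vc=[26]
#2 0x49→b18/s2 L1-HIT; vc=[26]
#3 0x45→b17/s1 MISS; vc=[26]
#4 0x47→b17/s1 L1-HIT; vc=[26]
#5 0x66→b25/s1 MISS; vc=[26,17]
#6 0x65→b25/s1 L1-HIT; vc=[26,17]
#7 0x67→b25/s1 L1-HIT; vc=[26,17]
#8 0x46→b17/s1 VC-HIT; vc=[26,25]
#9 0x48→b18/s2 L1-HIT; vc=[26,25]
#10 0x6b→b26/s2 VC-HIT; vc=[18,25]
#11 0x49→b18/s2 VC-HIT; vc=[26,25]
#12 0x64→b25/s1 VC-HIT; vc=[26,17]
#13 0x67→b25/s1 L1-HIT; vc=[26,17]

OUTCOME = VC-HIT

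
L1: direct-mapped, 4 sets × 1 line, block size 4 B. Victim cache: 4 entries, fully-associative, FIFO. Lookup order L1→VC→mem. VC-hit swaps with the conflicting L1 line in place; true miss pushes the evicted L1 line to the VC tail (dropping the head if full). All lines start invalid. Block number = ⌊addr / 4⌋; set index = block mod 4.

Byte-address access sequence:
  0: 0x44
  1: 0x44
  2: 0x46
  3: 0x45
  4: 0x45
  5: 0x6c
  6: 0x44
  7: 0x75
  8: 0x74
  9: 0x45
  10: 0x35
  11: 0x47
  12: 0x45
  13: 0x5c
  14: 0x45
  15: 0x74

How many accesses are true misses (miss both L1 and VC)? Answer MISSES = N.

MISSES = 5

  [0] addr=0x44 blk=17 s=1: MISS | VC []
  [1] addr=0x44 blk=17 s=1: L1-HIT | VC []
  [2] addr=0x46 blk=17 s=1: L1-HIT | VC []
  [3] addr=0x45 blk=17 s=1: L1-HIT | VC []
  [4] addr=0x45 blk=17 s=1: L1-HIT | VC []
  [5] addr=0x6c blk=27 s=3: MISS | VC []
  [6] addr=0x44 blk=17 s=1: L1-HIT | VC []
  [7] addr=0x75 blk=29 s=1: MISS | VC [17]
  [8] addr=0x74 blk=29 s=1: L1-HIT | VC [17]
  [9] addr=0x45 blk=17 s=1: VC-HIT | VC [29]
  [10] addr=0x35 blk=13 s=1: MISS | VC [29, 17]
  [11] addr=0x47 blk=17 s=1: VC-HIT | VC [29, 13]
  [12] addr=0x45 blk=17 s=1: L1-HIT | VC [29, 13]
  [13] addr=0x5c blk=23 s=3: MISS | VC [29, 13, 27]
  [14] addr=0x45 blk=17 s=1: L1-HIT | VC [29, 13, 27]
  [15] addr=0x74 blk=29 s=1: VC-HIT | VC [17, 13, 27]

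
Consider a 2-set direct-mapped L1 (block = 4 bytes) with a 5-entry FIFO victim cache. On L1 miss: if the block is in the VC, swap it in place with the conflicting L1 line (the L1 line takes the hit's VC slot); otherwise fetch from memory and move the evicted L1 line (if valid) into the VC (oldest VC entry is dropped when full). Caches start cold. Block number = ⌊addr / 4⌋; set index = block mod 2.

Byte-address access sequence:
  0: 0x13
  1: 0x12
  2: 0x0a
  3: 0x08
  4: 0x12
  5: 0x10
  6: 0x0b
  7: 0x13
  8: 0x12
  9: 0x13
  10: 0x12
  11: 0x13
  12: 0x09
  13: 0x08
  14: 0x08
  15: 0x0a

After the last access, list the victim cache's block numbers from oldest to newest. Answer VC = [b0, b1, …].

  [0] addr=0x13 blk=4 s=0: MISS | VC []
  [1] addr=0x12 blk=4 s=0: L1-HIT | VC []
  [2] addr=0xa blk=2 s=0: MISS | VC [4]
  [3] addr=0x8 blk=2 s=0: L1-HIT | VC [4]
  [4] addr=0x12 blk=4 s=0: VC-HIT | VC [2]
  [5] addr=0x10 blk=4 s=0: L1-HIT | VC [2]
  [6] addr=0xb blk=2 s=0: VC-HIT | VC [4]
  [7] addr=0x13 blk=4 s=0: VC-HIT | VC [2]
  [8] addr=0x12 blk=4 s=0: L1-HIT | VC [2]
  [9] addr=0x13 blk=4 s=0: L1-HIT | VC [2]
  [10] addr=0x12 blk=4 s=0: L1-HIT | VC [2]
  [11] addr=0x13 blk=4 s=0: L1-HIT | VC [2]
  [12] addr=0x9 blk=2 s=0: VC-HIT | VC [4]
  [13] addr=0x8 blk=2 s=0: L1-HIT | VC [4]
  [14] addr=0x8 blk=2 s=0: L1-HIT | VC [4]
  [15] addr=0xa blk=2 s=0: L1-HIT | VC [4]

VC = [4]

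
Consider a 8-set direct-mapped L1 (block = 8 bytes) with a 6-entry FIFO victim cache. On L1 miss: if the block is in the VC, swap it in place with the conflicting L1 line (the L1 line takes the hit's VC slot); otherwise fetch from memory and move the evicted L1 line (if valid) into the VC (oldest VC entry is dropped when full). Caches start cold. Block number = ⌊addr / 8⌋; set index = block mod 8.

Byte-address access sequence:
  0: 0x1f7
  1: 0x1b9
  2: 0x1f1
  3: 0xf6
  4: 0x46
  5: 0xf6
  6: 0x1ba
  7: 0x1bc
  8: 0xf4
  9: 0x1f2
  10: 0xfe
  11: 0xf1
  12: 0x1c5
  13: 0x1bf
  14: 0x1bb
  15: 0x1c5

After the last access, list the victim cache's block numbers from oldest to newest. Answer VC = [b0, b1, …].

VC = [62, 31, 8]

  [0] addr=0x1f7 blk=62 s=6: MISS | VC []
  [1] addr=0x1b9 blk=55 s=7: MISS | VC []
  [2] addr=0x1f1 blk=62 s=6: L1-HIT | VC []
  [3] addr=0xf6 blk=30 s=6: MISS | VC [62]
  [4] addr=0x46 blk=8 s=0: MISS | VC [62]
  [5] addr=0xf6 blk=30 s=6: L1-HIT | VC [62]
  [6] addr=0x1ba blk=55 s=7: L1-HIT | VC [62]
  [7] addr=0x1bc blk=55 s=7: L1-HIT | VC [62]
  [8] addr=0xf4 blk=30 s=6: L1-HIT | VC [62]
  [9] addr=0x1f2 blk=62 s=6: VC-HIT | VC [30]
  [10] addr=0xfe blk=31 s=7: MISS | VC [30, 55]
  [11] addr=0xf1 blk=30 s=6: VC-HIT | VC [62, 55]
  [12] addr=0x1c5 blk=56 s=0: MISS | VC [62, 55, 8]
  [13] addr=0x1bf blk=55 s=7: VC-HIT | VC [62, 31, 8]
  [14] addr=0x1bb blk=55 s=7: L1-HIT | VC [62, 31, 8]
  [15] addr=0x1c5 blk=56 s=0: L1-HIT | VC [62, 31, 8]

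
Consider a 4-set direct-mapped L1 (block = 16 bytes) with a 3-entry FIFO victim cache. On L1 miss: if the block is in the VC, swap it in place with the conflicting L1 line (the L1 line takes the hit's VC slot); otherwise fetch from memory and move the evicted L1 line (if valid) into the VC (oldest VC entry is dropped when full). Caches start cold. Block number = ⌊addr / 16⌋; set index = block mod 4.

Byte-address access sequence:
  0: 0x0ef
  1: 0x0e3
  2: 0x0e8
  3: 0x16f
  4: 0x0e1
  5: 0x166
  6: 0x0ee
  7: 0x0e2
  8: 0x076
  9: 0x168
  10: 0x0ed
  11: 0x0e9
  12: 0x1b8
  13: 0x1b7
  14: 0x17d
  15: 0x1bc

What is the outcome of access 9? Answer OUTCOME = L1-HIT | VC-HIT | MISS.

OUTCOME = VC-HIT

0: 0xef (blk 14, set 2) → MISS  vc=[]
1: 0xe3 (blk 14, set 2) → L1-HIT  vc=[]
2: 0xe8 (blk 14, set 2) → L1-HIT  vc=[]
3: 0x16f (blk 22, set 2) → MISS  vc=[14]
4: 0xe1 (blk 14, set 2) → VC-HIT  vc=[22]
5: 0x166 (blk 22, set 2) → VC-HIT  vc=[14]
6: 0xee (blk 14, set 2) → VC-HIT  vc=[22]
7: 0xe2 (blk 14, set 2) → L1-HIT  vc=[22]
8: 0x76 (blk 7, set 3) → MISS  vc=[22]
9: 0x168 (blk 22, set 2) → VC-HIT  vc=[14]
10: 0xed (blk 14, set 2) → VC-HIT  vc=[22]
11: 0xe9 (blk 14, set 2) → L1-HIT  vc=[22]
12: 0x1b8 (blk 27, set 3) → MISS  vc=[22, 7]
13: 0x1b7 (blk 27, set 3) → L1-HIT  vc=[22, 7]
14: 0x17d (blk 23, set 3) → MISS  vc=[22, 7, 27]
15: 0x1bc (blk 27, set 3) → VC-HIT  vc=[22, 7, 23]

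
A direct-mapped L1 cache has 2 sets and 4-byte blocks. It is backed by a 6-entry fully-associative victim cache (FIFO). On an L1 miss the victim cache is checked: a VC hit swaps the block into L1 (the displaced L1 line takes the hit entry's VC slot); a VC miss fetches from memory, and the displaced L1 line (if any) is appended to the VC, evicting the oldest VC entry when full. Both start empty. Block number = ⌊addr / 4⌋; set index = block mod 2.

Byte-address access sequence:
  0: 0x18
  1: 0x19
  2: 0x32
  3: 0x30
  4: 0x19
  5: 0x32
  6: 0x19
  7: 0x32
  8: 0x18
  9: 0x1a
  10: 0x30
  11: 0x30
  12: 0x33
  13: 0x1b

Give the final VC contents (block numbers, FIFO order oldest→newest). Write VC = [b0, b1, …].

VC = [12]

  [0] addr=0x18 blk=6 s=0: MISS | VC []
  [1] addr=0x19 blk=6 s=0: L1-HIT | VC []
  [2] addr=0x32 blk=12 s=0: MISS | VC [6]
  [3] addr=0x30 blk=12 s=0: L1-HIT | VC [6]
  [4] addr=0x19 blk=6 s=0: VC-HIT | VC [12]
  [5] addr=0x32 blk=12 s=0: VC-HIT | VC [6]
  [6] addr=0x19 blk=6 s=0: VC-HIT | VC [12]
  [7] addr=0x32 blk=12 s=0: VC-HIT | VC [6]
  [8] addr=0x18 blk=6 s=0: VC-HIT | VC [12]
  [9] addr=0x1a blk=6 s=0: L1-HIT | VC [12]
  [10] addr=0x30 blk=12 s=0: VC-HIT | VC [6]
  [11] addr=0x30 blk=12 s=0: L1-HIT | VC [6]
  [12] addr=0x33 blk=12 s=0: L1-HIT | VC [6]
  [13] addr=0x1b blk=6 s=0: VC-HIT | VC [12]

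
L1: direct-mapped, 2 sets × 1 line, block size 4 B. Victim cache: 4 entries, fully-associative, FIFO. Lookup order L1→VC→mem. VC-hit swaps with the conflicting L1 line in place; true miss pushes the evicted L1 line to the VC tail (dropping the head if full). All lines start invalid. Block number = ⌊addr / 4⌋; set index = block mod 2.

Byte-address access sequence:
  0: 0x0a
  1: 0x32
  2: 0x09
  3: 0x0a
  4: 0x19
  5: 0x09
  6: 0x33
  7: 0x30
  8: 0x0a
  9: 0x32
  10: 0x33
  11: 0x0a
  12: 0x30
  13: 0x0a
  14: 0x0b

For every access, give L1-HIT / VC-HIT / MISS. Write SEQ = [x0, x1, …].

SEQ = [MISS, MISS, VC-HIT, L1-HIT, MISS, VC-HIT, VC-HIT, L1-HIT, VC-HIT, VC-HIT, L1-HIT, VC-HIT, VC-HIT, VC-HIT, L1-HIT]

  [0] addr=0xa blk=2 s=0: MISS | VC []
  [1] addr=0x32 blk=12 s=0: MISS | VC [2]
  [2] addr=0x9 blk=2 s=0: VC-HIT | VC [12]
  [3] addr=0xa blk=2 s=0: L1-HIT | VC [12]
  [4] addr=0x19 blk=6 s=0: MISS | VC [12, 2]
  [5] addr=0x9 blk=2 s=0: VC-HIT | VC [12, 6]
  [6] addr=0x33 blk=12 s=0: VC-HIT | VC [2, 6]
  [7] addr=0x30 blk=12 s=0: L1-HIT | VC [2, 6]
  [8] addr=0xa blk=2 s=0: VC-HIT | VC [12, 6]
  [9] addr=0x32 blk=12 s=0: VC-HIT | VC [2, 6]
  [10] addr=0x33 blk=12 s=0: L1-HIT | VC [2, 6]
  [11] addr=0xa blk=2 s=0: VC-HIT | VC [12, 6]
  [12] addr=0x30 blk=12 s=0: VC-HIT | VC [2, 6]
  [13] addr=0xa blk=2 s=0: VC-HIT | VC [12, 6]
  [14] addr=0xb blk=2 s=0: L1-HIT | VC [12, 6]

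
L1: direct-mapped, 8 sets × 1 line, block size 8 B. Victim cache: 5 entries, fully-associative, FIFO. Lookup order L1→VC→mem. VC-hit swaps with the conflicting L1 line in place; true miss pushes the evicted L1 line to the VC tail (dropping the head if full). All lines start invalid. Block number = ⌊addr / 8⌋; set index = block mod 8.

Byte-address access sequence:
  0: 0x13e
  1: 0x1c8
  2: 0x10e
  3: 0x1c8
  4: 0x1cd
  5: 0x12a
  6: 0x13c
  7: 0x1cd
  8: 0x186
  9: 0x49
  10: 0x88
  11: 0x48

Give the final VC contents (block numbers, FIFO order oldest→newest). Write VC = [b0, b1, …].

0: 0x13e (blk 39, set 7) → MISS  vc=[]
1: 0x1c8 (blk 57, set 1) → MISS  vc=[]
2: 0x10e (blk 33, set 1) → MISS  vc=[57]
3: 0x1c8 (blk 57, set 1) → VC-HIT  vc=[33]
4: 0x1cd (blk 57, set 1) → L1-HIT  vc=[33]
5: 0x12a (blk 37, set 5) → MISS  vc=[33]
6: 0x13c (blk 39, set 7) → L1-HIT  vc=[33]
7: 0x1cd (blk 57, set 1) → L1-HIT  vc=[33]
8: 0x186 (blk 48, set 0) → MISS  vc=[33]
9: 0x49 (blk 9, set 1) → MISS  vc=[33, 57]
10: 0x88 (blk 17, set 1) → MISS  vc=[33, 57, 9]
11: 0x48 (blk 9, set 1) → VC-HIT  vc=[33, 57, 17]

VC = [33, 57, 17]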